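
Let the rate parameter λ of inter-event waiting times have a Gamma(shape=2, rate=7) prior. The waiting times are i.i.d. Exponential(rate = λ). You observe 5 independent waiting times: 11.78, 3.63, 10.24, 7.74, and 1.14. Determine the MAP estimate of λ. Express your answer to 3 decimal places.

λ̂_MAP = 0.144

The Exponential(rate=λ) likelihood is ∝ λ^n e^(−λΣtᵢ). Here n = 5 and Σtᵢ = 11.78 + 3.63 + 10.24 + 7.74 + 1.14 = 34.53.
Posterior ∝ λe^(−7λ) · λ^5e^(−34.53λ) = λ^6e^(−41.53λ), i.e. Gamma(7, 41.53).
Mode = (a−1)/b = 6/41.53 ≈ 0.144.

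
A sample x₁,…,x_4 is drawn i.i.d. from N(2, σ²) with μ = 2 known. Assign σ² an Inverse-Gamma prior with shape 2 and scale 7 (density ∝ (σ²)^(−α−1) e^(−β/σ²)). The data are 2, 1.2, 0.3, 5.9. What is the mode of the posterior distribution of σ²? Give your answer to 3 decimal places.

Sum of squared deviations about the known mean: SS = (2−2)² + (1.2−2)² + (0.3−2)² + (5.9−2)² = 18.74.
The Normal likelihood contributes (σ²)^(−n/2) exp(−SS/(2σ²)), so the posterior is Inverse-Gamma(α + n/2, β + SS/2) = Inverse-Gamma(4, 16.37).
The mode of Inverse-Gamma(a, b) is b/(a+1) = 16.37/5 ≈ 3.274.

σ̂²_MAP = 3.274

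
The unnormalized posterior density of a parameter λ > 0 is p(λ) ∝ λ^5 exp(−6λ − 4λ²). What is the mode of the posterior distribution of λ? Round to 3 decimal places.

λ̂_MAP = 0.500

ℓ'(λ) = 5/λ − 6 − 8λ. Setting this to zero and multiplying by λ: 8λ² + 6λ − 5 = 0.
λ = (−6 + √(6² + 4·8·5)) / (2·8) = (−6 + √196) / 16 = (−6 + 14)/16 = 1/2.
ℓ''(λ) = −5/λ² − 8 < 0, confirming a maximum.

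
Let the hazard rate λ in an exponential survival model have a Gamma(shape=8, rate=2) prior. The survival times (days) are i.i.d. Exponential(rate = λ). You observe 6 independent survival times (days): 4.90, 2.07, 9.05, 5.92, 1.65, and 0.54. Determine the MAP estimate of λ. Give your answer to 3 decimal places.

The Exponential(rate=λ) likelihood is ∝ λ^n e^(−λΣtᵢ). Here n = 6 and Σtᵢ = 4.90 + 2.07 + 9.05 + 5.92 + 1.65 + 0.54 = 24.13.
Posterior ∝ λ^7e^(−2λ) · λ^6e^(−24.13λ) = λ^13e^(−26.13λ), i.e. Gamma(14, 26.13).
Mode = (a−1)/b = 13/26.13 ≈ 0.498.

λ̂_MAP = 0.498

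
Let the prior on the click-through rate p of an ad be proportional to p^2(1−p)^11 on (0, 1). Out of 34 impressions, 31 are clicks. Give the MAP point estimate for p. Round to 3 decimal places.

p̂_MAP = 0.702

The prior density ∝ p^2(1−p)^11 is the kernel of Beta(3, 12).
Data: 31 successes in 34 trials. The binomial likelihood contributes p^31(1−p)^3, so the posterior is Beta(3+31, 12+3) = Beta(34, 15).
For Beta(a, b) with a, b > 1 the mode is (a−1)/(a+b−2) = 33/47 ≈ 0.702.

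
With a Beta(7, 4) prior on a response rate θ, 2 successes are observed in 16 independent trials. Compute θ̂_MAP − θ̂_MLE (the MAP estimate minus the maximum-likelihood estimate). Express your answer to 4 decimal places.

Posterior is Beta(9, 18); MAP = (9−1)/(27−2) = 8/25 ≈ 0.32000.
MLE ignores the prior: θ̂_MLE = k/n = 2/16 ≈ 0.12500.
Difference = 8/25 − 2/16 = 39/200 ≈ 0.1950.

MAP − MLE = 0.1950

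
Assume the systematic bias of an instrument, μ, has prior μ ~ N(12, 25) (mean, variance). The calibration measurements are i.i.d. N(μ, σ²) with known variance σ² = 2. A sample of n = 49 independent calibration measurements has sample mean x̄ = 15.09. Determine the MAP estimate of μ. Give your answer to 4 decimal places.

n = 49, x̄ = 15.09.
For a Normal prior and Normal likelihood with known variance, the posterior is Normal; its mode equals its mean, the precision-weighted average.
Prior precision 1/σ₀² = 1/25 = 0.04; data precision n/σ² = 49/2 = 24.5.
μ̂ = (0.04·12 + 24.5·15.09) / (0.04 + 24.5) = 370.185/24.54 = 24679/1636 ≈ 15.0850.

μ̂_MAP = 15.0850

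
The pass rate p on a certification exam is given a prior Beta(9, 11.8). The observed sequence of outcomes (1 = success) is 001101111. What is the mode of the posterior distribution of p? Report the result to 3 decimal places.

Prior: Beta(9, 11.8).
Data: 6 successes in 9 trials (from the sequence). The binomial likelihood contributes p^6(1−p)^3, so the posterior is Beta(9+6, 11.8+3) = Beta(15, 14.8).
For Beta(a, b) with a, b > 1 the mode is (a−1)/(a+b−2) = 14/27.8 ≈ 0.504.

p̂_MAP = 0.504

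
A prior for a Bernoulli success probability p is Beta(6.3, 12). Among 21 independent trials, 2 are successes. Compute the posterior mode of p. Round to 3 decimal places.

p̂_MAP = 0.196

Prior: Beta(6.3, 12).
Data: 2 successes in 21 trials. The binomial likelihood contributes p^2(1−p)^19, so the posterior is Beta(6.3+2, 12+19) = Beta(8.3, 31).
For Beta(a, b) with a, b > 1 the mode is (a−1)/(a+b−2) = 7.3/37.3 ≈ 0.196.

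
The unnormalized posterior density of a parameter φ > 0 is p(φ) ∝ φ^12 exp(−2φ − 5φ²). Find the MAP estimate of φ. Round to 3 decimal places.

φ̂_MAP = 1.000

ℓ'(φ) = 12/φ − 2 − 10φ. Setting this to zero and multiplying by φ: 10φ² + 2φ − 12 = 0.
φ = (−2 + √(2² + 4·10·12)) / (2·10) = (−2 + √484) / 20 = (−2 + 22)/20 = 1.
ℓ''(φ) = −12/φ² − 10 < 0, confirming a maximum.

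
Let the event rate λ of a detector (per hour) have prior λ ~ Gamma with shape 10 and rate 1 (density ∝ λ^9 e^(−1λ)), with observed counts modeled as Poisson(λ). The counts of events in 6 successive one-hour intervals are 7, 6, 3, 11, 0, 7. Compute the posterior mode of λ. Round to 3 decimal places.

Σxᵢ = 7+6+3+11+0+7 = 34, with n = 6.
Posterior ∝ λ^9e^(−1λ) · λ^34e^(−6λ) = λ^43e^(−7λ), i.e. Gamma(shape=44, rate=7).
The mode of a Gamma(a, b) with a ≥ 1 (shape–rate) is (a−1)/b = 43/7 ≈ 6.143.

λ̂_MAP = 6.143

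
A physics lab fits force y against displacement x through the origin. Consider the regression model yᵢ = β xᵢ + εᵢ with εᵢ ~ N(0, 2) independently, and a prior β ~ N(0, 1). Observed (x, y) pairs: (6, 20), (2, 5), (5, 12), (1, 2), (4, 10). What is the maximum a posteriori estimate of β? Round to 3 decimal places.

β̂_MAP = 2.762

log p(β | y) = −Σ(yᵢ − βxᵢ)²/(2·2) − β²/(2·1) + const.
Setting the derivative to zero: Σxᵢ(yᵢ − βxᵢ)/2 − β/1 = 0, so β = Σxᵢyᵢ / (Σxᵢ² + σ²/τ²).
Σxᵢyᵢ = 6·20 + 2·5 + 5·12 + 1·2 + 4·10 = 232; Σxᵢ² = 82; σ²/τ² = 2.
β̂_MAP = 232 / (82 + 2) = 232/84 ≈ 2.762.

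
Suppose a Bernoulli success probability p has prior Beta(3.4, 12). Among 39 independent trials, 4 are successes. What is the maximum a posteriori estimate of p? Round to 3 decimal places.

Prior: Beta(3.4, 12).
Data: 4 successes in 39 trials. The binomial likelihood contributes p^4(1−p)^35, so the posterior is Beta(3.4+4, 12+35) = Beta(7.4, 47).
For Beta(a, b) with a, b > 1 the mode is (a−1)/(a+b−2) = 6.4/52.4 ≈ 0.122.

p̂_MAP = 0.122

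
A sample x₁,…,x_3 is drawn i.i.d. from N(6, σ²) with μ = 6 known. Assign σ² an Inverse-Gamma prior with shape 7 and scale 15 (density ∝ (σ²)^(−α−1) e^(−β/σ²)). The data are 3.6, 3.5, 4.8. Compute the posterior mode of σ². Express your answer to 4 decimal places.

σ̂²_MAP = 2.2868

Sum of squared deviations about the known mean: SS = (3.6−6)² + (3.5−6)² + (4.8−6)² = 13.45.
The Normal likelihood contributes (σ²)^(−n/2) exp(−SS/(2σ²)), so the posterior is Inverse-Gamma(α + n/2, β + SS/2) = Inverse-Gamma(8.5, 21.725).
The mode of Inverse-Gamma(a, b) is b/(a+1) = 21.725/9.5 ≈ 2.2868.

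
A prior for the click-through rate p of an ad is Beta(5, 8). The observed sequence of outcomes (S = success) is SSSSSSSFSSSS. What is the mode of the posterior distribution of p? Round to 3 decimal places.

p̂_MAP = 0.652

Prior: Beta(5, 8).
Data: 11 successes in 12 trials (from the sequence). The binomial likelihood contributes p^11(1−p)^1, so the posterior is Beta(5+11, 8+1) = Beta(16, 9).
For Beta(a, b) with a, b > 1 the mode is (a−1)/(a+b−2) = 15/23 ≈ 0.652.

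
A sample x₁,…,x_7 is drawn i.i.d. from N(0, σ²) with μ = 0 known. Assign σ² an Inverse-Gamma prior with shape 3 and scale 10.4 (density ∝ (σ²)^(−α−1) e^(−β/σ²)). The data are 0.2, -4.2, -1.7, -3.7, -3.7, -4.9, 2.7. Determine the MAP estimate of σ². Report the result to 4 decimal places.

σ̂²_MAP = 6.6700

Sum of squared deviations about the known mean: SS = (0.2−0)² + (-4.2−0)² + (-1.7−0)² + (-3.7−0)² + (-3.7−0)² + (-4.9−0)² + (2.7−0)² = 79.25.
The Normal likelihood contributes (σ²)^(−n/2) exp(−SS/(2σ²)), so the posterior is Inverse-Gamma(α + n/2, β + SS/2) = Inverse-Gamma(6.5, 50.025).
The mode of Inverse-Gamma(a, b) is b/(a+1) = 50.025/7.5 ≈ 6.6700.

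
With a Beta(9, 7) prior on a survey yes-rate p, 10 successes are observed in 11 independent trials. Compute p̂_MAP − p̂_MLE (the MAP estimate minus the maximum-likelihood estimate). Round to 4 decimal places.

MAP − MLE = -0.1891

Posterior is Beta(19, 8); MAP = (19−1)/(27−2) = 18/25 ≈ 0.72000.
MLE ignores the prior: p̂_MLE = k/n = 10/11 ≈ 0.90909.
Difference = 18/25 − 10/11 = -52/275 ≈ -0.1891.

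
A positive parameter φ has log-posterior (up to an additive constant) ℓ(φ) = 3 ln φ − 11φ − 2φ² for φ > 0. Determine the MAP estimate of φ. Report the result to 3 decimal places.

ℓ'(φ) = 3/φ − 11 − 4φ. Setting this to zero and multiplying by φ: 4φ² + 11φ − 3 = 0.
φ = (−11 + √(11² + 4·4·3)) / (2·4) = (−11 + √169) / 8 = (−11 + 13)/8 = 1/4.
ℓ''(φ) = −3/φ² − 4 < 0, confirming a maximum.

φ̂_MAP = 0.250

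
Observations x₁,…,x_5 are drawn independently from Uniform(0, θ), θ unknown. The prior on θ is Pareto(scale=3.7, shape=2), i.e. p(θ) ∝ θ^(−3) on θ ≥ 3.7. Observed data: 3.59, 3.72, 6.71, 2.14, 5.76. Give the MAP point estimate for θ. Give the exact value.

The Uniform(0, θ) likelihood is θ^(−n) for θ ≥ max(xᵢ), zero otherwise. Here max(xᵢ) = 6.71.
Posterior ∝ θ^(−3) · θ^(−5) = θ^(−8) on θ ≥ max(3.7, 6.71) = 6.71.
This density is strictly decreasing in θ, so the posterior mode lies at the lower boundary of the support.

θ̂_MAP = 6.71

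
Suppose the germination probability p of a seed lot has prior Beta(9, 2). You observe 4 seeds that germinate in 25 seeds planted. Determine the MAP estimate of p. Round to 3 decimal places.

Prior: Beta(9, 2).
Data: 4 successes in 25 trials. The binomial likelihood contributes p^4(1−p)^21, so the posterior is Beta(9+4, 2+21) = Beta(13, 23).
For Beta(a, b) with a, b > 1 the mode is (a−1)/(a+b−2) = 12/34 ≈ 0.353.

p̂_MAP = 0.353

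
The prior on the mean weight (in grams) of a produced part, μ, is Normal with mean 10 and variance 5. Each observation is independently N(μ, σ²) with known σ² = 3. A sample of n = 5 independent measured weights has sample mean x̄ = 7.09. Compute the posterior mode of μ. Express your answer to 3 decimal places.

μ̂_MAP = 7.402

n = 5, x̄ = 7.09.
For a Normal prior and Normal likelihood with known variance, the posterior is Normal; its mode equals its mean, the precision-weighted average.
Prior precision 1/σ₀² = 1/5 = 0.2; data precision n/σ² = 5/3.
μ̂ = (0.2·10 + (5/3)·7.09) / (0.2 + 5/3) = (829/60)/(28/15) = 829/112 ≈ 7.402.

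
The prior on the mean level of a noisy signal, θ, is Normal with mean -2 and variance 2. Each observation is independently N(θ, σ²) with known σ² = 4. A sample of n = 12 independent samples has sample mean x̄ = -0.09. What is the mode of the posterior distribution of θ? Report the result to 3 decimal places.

θ̂_MAP = -0.363

n = 12, x̄ = -0.09.
For a Normal prior and Normal likelihood with known variance, the posterior is Normal; its mode equals its mean, the precision-weighted average.
Prior precision 1/σ₀² = 1/2 = 0.5; data precision n/σ² = 12/4 = 3.
θ̂ = (0.5·(-2) + 3·(-0.09)) / (0.5 + 3) = (-1.27)/3.5 = -127/350 ≈ -0.363.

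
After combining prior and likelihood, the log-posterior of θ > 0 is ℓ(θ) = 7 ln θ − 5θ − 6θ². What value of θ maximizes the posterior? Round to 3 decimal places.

ℓ'(θ) = 7/θ − 5 − 12θ. Setting this to zero and multiplying by θ: 12θ² + 5θ − 7 = 0.
θ = (−5 + √(5² + 4·12·7)) / (2·12) = (−5 + √361) / 24 = (−5 + 19)/24 = 7/12.
ℓ''(θ) = −7/θ² − 12 < 0, confirming a maximum.

θ̂_MAP = 0.583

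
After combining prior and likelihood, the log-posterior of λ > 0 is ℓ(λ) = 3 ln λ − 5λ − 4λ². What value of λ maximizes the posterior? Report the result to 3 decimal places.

ℓ'(λ) = 3/λ − 5 − 8λ. Setting this to zero and multiplying by λ: 8λ² + 5λ − 3 = 0.
λ = (−5 + √(5² + 4·8·3)) / (2·8) = (−5 + √121) / 16 = (−5 + 11)/16 = 3/8.
ℓ''(λ) = −3/λ² − 8 < 0, confirming a maximum.

λ̂_MAP = 0.375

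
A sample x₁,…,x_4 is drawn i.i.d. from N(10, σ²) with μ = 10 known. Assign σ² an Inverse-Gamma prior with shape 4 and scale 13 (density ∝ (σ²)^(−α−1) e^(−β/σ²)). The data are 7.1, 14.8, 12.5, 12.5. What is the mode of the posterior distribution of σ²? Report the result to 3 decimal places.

Sum of squared deviations about the known mean: SS = (7.1−10)² + (14.8−10)² + (12.5−10)² + (12.5−10)² = 43.95.
The Normal likelihood contributes (σ²)^(−n/2) exp(−SS/(2σ²)), so the posterior is Inverse-Gamma(α + n/2, β + SS/2) = Inverse-Gamma(6, 34.975).
The mode of Inverse-Gamma(a, b) is b/(a+1) = 34.975/7 ≈ 4.996.

σ̂²_MAP = 4.996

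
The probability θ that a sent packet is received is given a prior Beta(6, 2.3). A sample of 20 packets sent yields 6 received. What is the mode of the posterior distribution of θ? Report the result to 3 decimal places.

θ̂_MAP = 0.418

Prior: Beta(6, 2.3).
Data: 6 successes in 20 trials. The binomial likelihood contributes θ^6(1−θ)^14, so the posterior is Beta(6+6, 2.3+14) = Beta(12, 16.3).
For Beta(a, b) with a, b > 1 the mode is (a−1)/(a+b−2) = 11/26.3 ≈ 0.418.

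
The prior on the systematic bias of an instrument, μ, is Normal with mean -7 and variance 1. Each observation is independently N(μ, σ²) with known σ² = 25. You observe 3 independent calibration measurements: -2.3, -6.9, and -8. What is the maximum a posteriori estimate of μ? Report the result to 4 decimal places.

μ̂_MAP = -6.8643

n = 3; x̄ = ((-2.3) + (-6.9) + (-8))/3 = -17.2/3 = -86/15 ≈ -5.7333.
For a Normal prior and Normal likelihood with known variance, the posterior is Normal; its mode equals its mean, the precision-weighted average.
Prior precision 1/σ₀² = 1/1 = 1; data precision n/σ² = 3/25 = 0.12.
μ̂ = (1·(-7) + 0.12·(-86/15)) / (1 + 0.12) = (-7.688)/1.12 = -961/140 ≈ -6.8643.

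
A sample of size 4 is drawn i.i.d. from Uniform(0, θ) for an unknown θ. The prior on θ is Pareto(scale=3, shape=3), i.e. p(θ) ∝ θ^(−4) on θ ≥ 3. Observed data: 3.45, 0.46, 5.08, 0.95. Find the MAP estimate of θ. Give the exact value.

θ̂_MAP = 5.08

The Uniform(0, θ) likelihood is θ^(−n) for θ ≥ max(xᵢ), zero otherwise. Here max(xᵢ) = 5.08.
Posterior ∝ θ^(−4) · θ^(−4) = θ^(−8) on θ ≥ max(3, 5.08) = 5.08.
This density is strictly decreasing in θ, so the posterior mode lies at the lower boundary of the support.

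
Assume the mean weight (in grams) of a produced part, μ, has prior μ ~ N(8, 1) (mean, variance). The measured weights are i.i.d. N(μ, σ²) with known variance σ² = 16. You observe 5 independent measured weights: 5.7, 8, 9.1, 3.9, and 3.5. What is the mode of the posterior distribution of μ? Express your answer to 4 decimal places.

μ̂_MAP = 7.5333

n = 5; x̄ = (5.7 + 8 + 9.1 + 3.9 + 3.5)/5 = 30.2/5 = 6.04.
For a Normal prior and Normal likelihood with known variance, the posterior is Normal; its mode equals its mean, the precision-weighted average.
Prior precision 1/σ₀² = 1/1 = 1; data precision n/σ² = 5/16 = 0.3125.
μ̂ = (1·8 + 0.3125·6.04) / (1 + 0.3125) = 9.8875/1.3125 = 113/15 ≈ 7.5333.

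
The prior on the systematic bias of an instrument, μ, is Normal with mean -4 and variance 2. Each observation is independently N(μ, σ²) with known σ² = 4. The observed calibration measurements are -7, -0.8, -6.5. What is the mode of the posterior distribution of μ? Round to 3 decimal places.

n = 3; x̄ = ((-7) + (-0.8) + (-6.5))/3 = -14.3/3 = -143/30 ≈ -4.7667.
For a Normal prior and Normal likelihood with known variance, the posterior is Normal; its mode equals its mean, the precision-weighted average.
Prior precision 1/σ₀² = 1/2 = 0.5; data precision n/σ² = 3/4 = 0.75.
μ̂ = (0.5·(-4) + 0.75·(-143/30)) / (0.5 + 0.75) = (-5.575)/1.25 = -4.460.

μ̂_MAP = -4.460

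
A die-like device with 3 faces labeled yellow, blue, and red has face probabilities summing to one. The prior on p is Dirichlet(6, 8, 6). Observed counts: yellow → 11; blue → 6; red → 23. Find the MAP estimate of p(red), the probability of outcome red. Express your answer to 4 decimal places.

MAP estimate of p(red) = 0.4912

The posterior is Dirichlet(αᵢ + nᵢ) = Dirichlet(17, 14, 29).
For a Dirichlet(a₁,…,a_K) with all aᵢ > 1, the mode has j-th component (aⱼ − 1)/(Σaᵢ − K).
Here Σaᵢ = 60 and K = 3, so p(red) = (29 − 1)/(60 − 3) = 28/57 ≈ 0.4912.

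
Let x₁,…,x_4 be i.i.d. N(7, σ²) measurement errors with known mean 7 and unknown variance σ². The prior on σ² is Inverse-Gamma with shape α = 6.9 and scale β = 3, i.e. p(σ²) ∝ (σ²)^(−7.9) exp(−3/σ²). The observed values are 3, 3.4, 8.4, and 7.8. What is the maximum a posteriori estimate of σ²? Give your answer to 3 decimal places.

σ̂²_MAP = 1.897

Sum of squared deviations about the known mean: SS = (3−7)² + (3.4−7)² + (8.4−7)² + (7.8−7)² = 31.56.
The Normal likelihood contributes (σ²)^(−n/2) exp(−SS/(2σ²)), so the posterior is Inverse-Gamma(α + n/2, β + SS/2) = Inverse-Gamma(8.9, 18.78).
The mode of Inverse-Gamma(a, b) is b/(a+1) = 18.78/9.9 ≈ 1.897.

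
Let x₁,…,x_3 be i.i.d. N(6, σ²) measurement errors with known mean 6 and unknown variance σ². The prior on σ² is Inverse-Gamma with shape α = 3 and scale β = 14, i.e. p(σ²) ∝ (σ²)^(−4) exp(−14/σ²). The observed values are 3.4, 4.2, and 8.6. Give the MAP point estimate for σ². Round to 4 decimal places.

σ̂²_MAP = 4.0691

Sum of squared deviations about the known mean: SS = (3.4−6)² + (4.2−6)² + (8.6−6)² = 16.76.
The Normal likelihood contributes (σ²)^(−n/2) exp(−SS/(2σ²)), so the posterior is Inverse-Gamma(α + n/2, β + SS/2) = Inverse-Gamma(4.5, 22.38).
The mode of Inverse-Gamma(a, b) is b/(a+1) = 22.38/5.5 ≈ 4.0691.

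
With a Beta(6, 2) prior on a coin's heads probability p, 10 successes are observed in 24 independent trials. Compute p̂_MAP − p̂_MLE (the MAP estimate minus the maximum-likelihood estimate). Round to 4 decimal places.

Posterior is Beta(16, 16); MAP = (16−1)/(32−2) = 15/30 ≈ 0.50000.
MLE ignores the prior: p̂_MLE = k/n = 10/24 ≈ 0.41667.
Difference = 15/30 − 10/24 = 1/12 ≈ 0.0833.

MAP − MLE = 0.0833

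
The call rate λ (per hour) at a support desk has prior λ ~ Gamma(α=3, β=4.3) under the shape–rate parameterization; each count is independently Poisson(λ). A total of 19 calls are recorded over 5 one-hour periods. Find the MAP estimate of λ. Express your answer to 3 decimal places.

Σxᵢ = 19, n = 5.
Posterior ∝ λ^2e^(−4.3λ) · λ^19e^(−5λ) = λ^21e^(−9.3λ), i.e. Gamma(shape=22, rate=9.3).
The mode of a Gamma(a, b) with a ≥ 1 (shape–rate) is (a−1)/b = 21/9.3 ≈ 2.258.

λ̂_MAP = 2.258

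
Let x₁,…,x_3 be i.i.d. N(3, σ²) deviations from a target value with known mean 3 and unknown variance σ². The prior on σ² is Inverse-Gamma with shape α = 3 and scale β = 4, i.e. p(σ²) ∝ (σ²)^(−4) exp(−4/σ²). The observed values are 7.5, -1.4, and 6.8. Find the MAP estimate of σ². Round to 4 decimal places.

Sum of squared deviations about the known mean: SS = (7.5−3)² + (-1.4−3)² + (6.8−3)² = 54.05.
The Normal likelihood contributes (σ²)^(−n/2) exp(−SS/(2σ²)), so the posterior is Inverse-Gamma(α + n/2, β + SS/2) = Inverse-Gamma(4.5, 31.025).
The mode of Inverse-Gamma(a, b) is b/(a+1) = 31.025/5.5 ≈ 5.6409.

σ̂²_MAP = 5.6409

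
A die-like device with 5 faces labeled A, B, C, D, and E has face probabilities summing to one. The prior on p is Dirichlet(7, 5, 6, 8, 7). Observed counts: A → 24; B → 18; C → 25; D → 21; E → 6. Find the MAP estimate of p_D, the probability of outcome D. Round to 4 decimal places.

MAP estimate of p_D = 0.2295

The posterior is Dirichlet(αᵢ + nᵢ) = Dirichlet(31, 23, 31, 29, 13).
For a Dirichlet(a₁,…,a_K) with all aᵢ > 1, the mode has j-th component (aⱼ − 1)/(Σaᵢ − K).
Here Σaᵢ = 127 and K = 5, so p_D = (29 − 1)/(127 − 5) = 28/122 ≈ 0.2295.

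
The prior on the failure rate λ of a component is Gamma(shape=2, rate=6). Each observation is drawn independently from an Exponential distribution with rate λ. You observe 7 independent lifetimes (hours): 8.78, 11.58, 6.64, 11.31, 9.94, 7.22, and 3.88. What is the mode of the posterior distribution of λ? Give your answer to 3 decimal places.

The Exponential(rate=λ) likelihood is ∝ λ^n e^(−λΣtᵢ). Here n = 7 and Σtᵢ = 8.78 + 11.58 + 6.64 + 11.31 + 9.94 + 7.22 + 3.88 = 59.35.
Posterior ∝ λe^(−6λ) · λ^7e^(−59.35λ) = λ^8e^(−65.35λ), i.e. Gamma(9, 65.35).
Mode = (a−1)/b = 8/65.35 ≈ 0.122.

λ̂_MAP = 0.122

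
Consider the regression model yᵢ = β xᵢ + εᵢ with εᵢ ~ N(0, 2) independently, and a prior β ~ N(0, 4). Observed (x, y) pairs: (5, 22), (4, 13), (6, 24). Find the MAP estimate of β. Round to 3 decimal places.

log p(β | y) = −Σ(yᵢ − βxᵢ)²/(2·2) − β²/(2·4) + const.
Setting the derivative to zero: Σxᵢ(yᵢ − βxᵢ)/2 − β/4 = 0, so β = Σxᵢyᵢ / (Σxᵢ² + σ²/τ²).
Σxᵢyᵢ = 5·22 + 4·13 + 6·24 = 306; Σxᵢ² = 77; σ²/τ² = 0.5.
β̂_MAP = 306 / (77 + 0.5) = 306/77.5 ≈ 3.948.

β̂_MAP = 3.948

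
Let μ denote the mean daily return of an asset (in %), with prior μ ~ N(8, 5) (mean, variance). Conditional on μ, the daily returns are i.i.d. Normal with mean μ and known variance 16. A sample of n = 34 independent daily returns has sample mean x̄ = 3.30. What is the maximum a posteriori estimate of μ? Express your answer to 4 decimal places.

n = 34, x̄ = 3.30.
For a Normal prior and Normal likelihood with known variance, the posterior is Normal; its mode equals its mean, the precision-weighted average.
Prior precision 1/σ₀² = 1/5 = 0.2; data precision n/σ² = 34/16 = 2.125.
μ̂ = (0.2·8 + 2.125·3.3) / (0.2 + 2.125) = 8.6125/2.325 = 689/186 ≈ 3.7043.

μ̂_MAP = 3.7043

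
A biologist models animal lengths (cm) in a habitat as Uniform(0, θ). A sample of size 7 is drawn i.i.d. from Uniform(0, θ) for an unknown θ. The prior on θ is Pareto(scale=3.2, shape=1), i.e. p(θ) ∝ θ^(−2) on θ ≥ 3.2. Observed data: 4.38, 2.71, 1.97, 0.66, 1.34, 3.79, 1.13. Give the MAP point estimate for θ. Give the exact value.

The Uniform(0, θ) likelihood is θ^(−n) for θ ≥ max(xᵢ), zero otherwise. Here max(xᵢ) = 4.38.
Posterior ∝ θ^(−2) · θ^(−7) = θ^(−9) on θ ≥ max(3.2, 4.38) = 4.38.
This density is strictly decreasing in θ, so the posterior mode lies at the lower boundary of the support.

θ̂_MAP = 4.38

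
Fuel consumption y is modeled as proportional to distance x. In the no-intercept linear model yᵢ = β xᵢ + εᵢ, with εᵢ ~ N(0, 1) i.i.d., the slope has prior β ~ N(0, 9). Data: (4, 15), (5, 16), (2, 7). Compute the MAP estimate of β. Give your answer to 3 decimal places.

β̂_MAP = 3.414

log p(β | y) = −Σ(yᵢ − βxᵢ)²/(2·1) − β²/(2·9) + const.
Setting the derivative to zero: Σxᵢ(yᵢ − βxᵢ)/1 − β/9 = 0, so β = Σxᵢyᵢ / (Σxᵢ² + σ²/τ²).
Σxᵢyᵢ = 4·15 + 5·16 + 2·7 = 154; Σxᵢ² = 45; σ²/τ² = 1/9.
β̂_MAP = 154 / (45 + 1/9) = 154/(406/9) = 99/29 ≈ 3.414.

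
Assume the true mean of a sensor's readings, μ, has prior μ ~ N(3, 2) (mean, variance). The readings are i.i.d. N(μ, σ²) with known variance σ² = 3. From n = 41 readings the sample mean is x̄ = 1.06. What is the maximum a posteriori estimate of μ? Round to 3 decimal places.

n = 41, x̄ = 1.06.
For a Normal prior and Normal likelihood with known variance, the posterior is Normal; its mode equals its mean, the precision-weighted average.
Prior precision 1/σ₀² = 1/2 = 0.5; data precision n/σ² = 41/3.
μ̂ = (0.5·3 + (41/3)·1.06) / (0.5 + 41/3) = (1199/75)/(85/6) = 2398/2125 ≈ 1.128.

μ̂_MAP = 1.128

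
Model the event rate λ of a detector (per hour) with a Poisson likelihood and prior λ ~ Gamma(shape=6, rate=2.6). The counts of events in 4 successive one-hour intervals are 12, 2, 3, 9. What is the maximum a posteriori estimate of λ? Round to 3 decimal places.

Σxᵢ = 12+2+3+9 = 26, with n = 4.
Posterior ∝ λ^5e^(−2.6λ) · λ^26e^(−4λ) = λ^31e^(−6.6λ), i.e. Gamma(shape=32, rate=6.6).
The mode of a Gamma(a, b) with a ≥ 1 (shape–rate) is (a−1)/b = 31/6.6 ≈ 4.697.

λ̂_MAP = 4.697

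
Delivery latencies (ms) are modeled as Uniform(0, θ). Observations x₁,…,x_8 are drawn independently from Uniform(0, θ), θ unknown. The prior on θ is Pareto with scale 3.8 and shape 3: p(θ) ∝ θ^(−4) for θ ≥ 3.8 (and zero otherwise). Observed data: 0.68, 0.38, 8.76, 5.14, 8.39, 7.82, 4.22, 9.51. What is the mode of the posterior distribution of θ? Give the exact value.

The Uniform(0, θ) likelihood is θ^(−n) for θ ≥ max(xᵢ), zero otherwise. Here max(xᵢ) = 9.51.
Posterior ∝ θ^(−4) · θ^(−8) = θ^(−12) on θ ≥ max(3.8, 9.51) = 9.51.
This density is strictly decreasing in θ, so the posterior mode lies at the lower boundary of the support.

θ̂_MAP = 9.51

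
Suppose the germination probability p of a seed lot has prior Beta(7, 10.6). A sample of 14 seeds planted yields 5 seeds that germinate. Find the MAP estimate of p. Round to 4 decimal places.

Prior: Beta(7, 10.6).
Data: 5 successes in 14 trials. The binomial likelihood contributes p^5(1−p)^9, so the posterior is Beta(7+5, 10.6+9) = Beta(12, 19.6).
For Beta(a, b) with a, b > 1 the mode is (a−1)/(a+b−2) = 11/29.6 ≈ 0.3716.

p̂_MAP = 0.3716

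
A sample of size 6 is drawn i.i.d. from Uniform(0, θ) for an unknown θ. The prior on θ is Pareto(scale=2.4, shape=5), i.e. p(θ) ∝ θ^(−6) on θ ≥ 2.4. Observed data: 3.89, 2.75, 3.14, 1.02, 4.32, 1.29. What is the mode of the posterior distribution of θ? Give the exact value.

θ̂_MAP = 4.32

The Uniform(0, θ) likelihood is θ^(−n) for θ ≥ max(xᵢ), zero otherwise. Here max(xᵢ) = 4.32.
Posterior ∝ θ^(−6) · θ^(−6) = θ^(−12) on θ ≥ max(2.4, 4.32) = 4.32.
This density is strictly decreasing in θ, so the posterior mode lies at the lower boundary of the support.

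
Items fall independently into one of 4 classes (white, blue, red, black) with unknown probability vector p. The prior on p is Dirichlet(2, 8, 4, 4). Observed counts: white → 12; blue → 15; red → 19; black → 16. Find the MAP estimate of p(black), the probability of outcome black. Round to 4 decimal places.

MAP estimate of p(black) = 0.2500

The posterior is Dirichlet(αᵢ + nᵢ) = Dirichlet(14, 23, 23, 20).
For a Dirichlet(a₁,…,a_K) with all aᵢ > 1, the mode has j-th component (aⱼ − 1)/(Σaᵢ − K).
Here Σaᵢ = 80 and K = 4, so p(black) = (20 − 1)/(80 − 4) = 19/76 ≈ 0.2500.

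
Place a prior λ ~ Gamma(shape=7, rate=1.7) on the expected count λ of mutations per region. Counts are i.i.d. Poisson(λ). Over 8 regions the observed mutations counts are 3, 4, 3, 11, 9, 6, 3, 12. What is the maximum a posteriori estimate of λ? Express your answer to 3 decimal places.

λ̂_MAP = 5.876

Σxᵢ = 3+4+3+11+9+6+3+12 = 51, with n = 8.
Posterior ∝ λ^6e^(−1.7λ) · λ^51e^(−8λ) = λ^57e^(−9.7λ), i.e. Gamma(shape=58, rate=9.7).
The mode of a Gamma(a, b) with a ≥ 1 (shape–rate) is (a−1)/b = 57/9.7 ≈ 5.876.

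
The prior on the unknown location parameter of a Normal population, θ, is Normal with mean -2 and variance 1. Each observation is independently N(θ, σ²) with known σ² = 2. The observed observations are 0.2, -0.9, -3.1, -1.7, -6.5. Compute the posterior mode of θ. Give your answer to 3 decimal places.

θ̂_MAP = -2.286

n = 5; x̄ = (0.2 + (-0.9) + (-3.1) + (-1.7) + (-6.5))/5 = -12/5 = -2.4.
For a Normal prior and Normal likelihood with known variance, the posterior is Normal; its mode equals its mean, the precision-weighted average.
Prior precision 1/σ₀² = 1/1 = 1; data precision n/σ² = 5/2 = 2.5.
θ̂ = (1·(-2) + 2.5·(-2.4)) / (1 + 2.5) = (-8)/3.5 = -16/7 ≈ -2.286.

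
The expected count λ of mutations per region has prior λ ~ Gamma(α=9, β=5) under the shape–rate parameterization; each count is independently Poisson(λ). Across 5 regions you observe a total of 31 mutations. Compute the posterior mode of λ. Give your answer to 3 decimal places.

Σxᵢ = 31, n = 5.
Posterior ∝ λ^8e^(−5λ) · λ^31e^(−5λ) = λ^39e^(−10λ), i.e. Gamma(shape=40, rate=10).
The mode of a Gamma(a, b) with a ≥ 1 (shape–rate) is (a−1)/b = 39/10 ≈ 3.900.

λ̂_MAP = 3.900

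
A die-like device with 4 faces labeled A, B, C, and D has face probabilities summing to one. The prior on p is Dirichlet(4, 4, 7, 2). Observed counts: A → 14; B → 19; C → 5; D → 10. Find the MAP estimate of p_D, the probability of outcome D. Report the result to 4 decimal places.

MAP estimate of p_D = 0.1803

The posterior is Dirichlet(αᵢ + nᵢ) = Dirichlet(18, 23, 12, 12).
For a Dirichlet(a₁,…,a_K) with all aᵢ > 1, the mode has j-th component (aⱼ − 1)/(Σaᵢ − K).
Here Σaᵢ = 65 and K = 4, so p_D = (12 − 1)/(65 − 4) = 11/61 ≈ 0.1803.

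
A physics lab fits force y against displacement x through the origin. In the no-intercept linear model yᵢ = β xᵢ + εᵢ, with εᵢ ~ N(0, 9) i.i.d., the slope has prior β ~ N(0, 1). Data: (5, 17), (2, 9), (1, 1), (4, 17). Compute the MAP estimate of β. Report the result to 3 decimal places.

log p(β | y) = −Σ(yᵢ − βxᵢ)²/(2·9) − β²/(2·1) + const.
Setting the derivative to zero: Σxᵢ(yᵢ − βxᵢ)/9 − β/1 = 0, so β = Σxᵢyᵢ / (Σxᵢ² + σ²/τ²).
Σxᵢyᵢ = 5·17 + 2·9 + 1·1 + 4·17 = 172; Σxᵢ² = 46; σ²/τ² = 9.
β̂_MAP = 172 / (46 + 9) = 172/55 ≈ 3.127.

β̂_MAP = 3.127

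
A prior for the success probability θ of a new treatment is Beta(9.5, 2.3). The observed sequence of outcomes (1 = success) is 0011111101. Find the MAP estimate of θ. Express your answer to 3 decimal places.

Prior: Beta(9.5, 2.3).
Data: 7 successes in 10 trials (from the sequence). The binomial likelihood contributes θ^7(1−θ)^3, so the posterior is Beta(9.5+7, 2.3+3) = Beta(16.5, 5.3).
For Beta(a, b) with a, b > 1 the mode is (a−1)/(a+b−2) = 15.5/19.8 ≈ 0.783.

θ̂_MAP = 0.783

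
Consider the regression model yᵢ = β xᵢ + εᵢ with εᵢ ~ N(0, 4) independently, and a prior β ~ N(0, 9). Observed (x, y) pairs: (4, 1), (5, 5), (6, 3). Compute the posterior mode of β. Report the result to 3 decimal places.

log p(β | y) = −Σ(yᵢ − βxᵢ)²/(2·4) − β²/(2·9) + const.
Setting the derivative to zero: Σxᵢ(yᵢ − βxᵢ)/4 − β/9 = 0, so β = Σxᵢyᵢ / (Σxᵢ² + σ²/τ²).
Σxᵢyᵢ = 4·1 + 5·5 + 6·3 = 47; Σxᵢ² = 77; σ²/τ² = 4/9.
β̂_MAP = 47 / (77 + 4/9) = 47/(697/9) = 423/697 ≈ 0.607.

β̂_MAP = 0.607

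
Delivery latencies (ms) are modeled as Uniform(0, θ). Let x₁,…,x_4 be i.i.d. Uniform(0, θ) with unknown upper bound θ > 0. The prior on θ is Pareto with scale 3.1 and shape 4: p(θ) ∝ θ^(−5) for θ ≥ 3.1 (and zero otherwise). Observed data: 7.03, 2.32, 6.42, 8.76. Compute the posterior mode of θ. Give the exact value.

θ̂_MAP = 8.76

The Uniform(0, θ) likelihood is θ^(−n) for θ ≥ max(xᵢ), zero otherwise. Here max(xᵢ) = 8.76.
Posterior ∝ θ^(−5) · θ^(−4) = θ^(−9) on θ ≥ max(3.1, 8.76) = 8.76.
This density is strictly decreasing in θ, so the posterior mode lies at the lower boundary of the support.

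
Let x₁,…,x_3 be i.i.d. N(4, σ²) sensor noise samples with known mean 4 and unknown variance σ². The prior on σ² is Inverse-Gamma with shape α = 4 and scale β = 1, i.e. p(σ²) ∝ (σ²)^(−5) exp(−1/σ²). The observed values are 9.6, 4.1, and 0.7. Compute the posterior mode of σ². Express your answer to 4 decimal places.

Sum of squared deviations about the known mean: SS = (9.6−4)² + (4.1−4)² + (0.7−4)² = 42.26.
The Normal likelihood contributes (σ²)^(−n/2) exp(−SS/(2σ²)), so the posterior is Inverse-Gamma(α + n/2, β + SS/2) = Inverse-Gamma(5.5, 22.13).
The mode of Inverse-Gamma(a, b) is b/(a+1) = 22.13/6.5 ≈ 3.4046.

σ̂²_MAP = 3.4046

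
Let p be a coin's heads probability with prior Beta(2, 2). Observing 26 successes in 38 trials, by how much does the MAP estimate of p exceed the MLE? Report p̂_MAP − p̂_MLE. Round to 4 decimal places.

Posterior is Beta(28, 14); MAP = (28−1)/(42−2) = 27/40 ≈ 0.67500.
MLE ignores the prior: p̂_MLE = k/n = 26/38 ≈ 0.68421.
Difference = 27/40 − 26/38 = -7/760 ≈ -0.0092.

MAP − MLE = -0.0092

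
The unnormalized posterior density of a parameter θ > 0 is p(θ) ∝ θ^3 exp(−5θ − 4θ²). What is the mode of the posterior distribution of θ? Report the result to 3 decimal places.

ℓ'(θ) = 3/θ − 5 − 8θ. Setting this to zero and multiplying by θ: 8θ² + 5θ − 3 = 0.
θ = (−5 + √(5² + 4·8·3)) / (2·8) = (−5 + √121) / 16 = (−5 + 11)/16 = 3/8.
ℓ''(θ) = −3/θ² − 8 < 0, confirming a maximum.

θ̂_MAP = 0.375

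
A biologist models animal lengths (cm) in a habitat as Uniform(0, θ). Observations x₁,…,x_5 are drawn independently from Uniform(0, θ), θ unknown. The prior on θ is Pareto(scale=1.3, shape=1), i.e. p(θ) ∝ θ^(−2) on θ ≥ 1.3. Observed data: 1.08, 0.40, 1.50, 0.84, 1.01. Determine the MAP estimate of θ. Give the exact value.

The Uniform(0, θ) likelihood is θ^(−n) for θ ≥ max(xᵢ), zero otherwise. Here max(xᵢ) = 1.50.
Posterior ∝ θ^(−2) · θ^(−5) = θ^(−7) on θ ≥ max(1.3, 1.50) = 1.50.
This density is strictly decreasing in θ, so the posterior mode lies at the lower boundary of the support.

θ̂_MAP = 1.50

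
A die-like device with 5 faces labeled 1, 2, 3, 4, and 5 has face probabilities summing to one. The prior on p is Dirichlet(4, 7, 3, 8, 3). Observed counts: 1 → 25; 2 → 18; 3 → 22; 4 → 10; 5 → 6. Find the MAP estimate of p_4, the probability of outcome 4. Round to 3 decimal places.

MAP estimate: 0.168

The posterior is Dirichlet(αᵢ + nᵢ) = Dirichlet(29, 25, 25, 18, 9).
For a Dirichlet(a₁,…,a_K) with all aᵢ > 1, the mode has j-th component (aⱼ − 1)/(Σaᵢ − K).
Here Σaᵢ = 106 and K = 5, so p_4 = (18 − 1)/(106 − 5) = 17/101 ≈ 0.168.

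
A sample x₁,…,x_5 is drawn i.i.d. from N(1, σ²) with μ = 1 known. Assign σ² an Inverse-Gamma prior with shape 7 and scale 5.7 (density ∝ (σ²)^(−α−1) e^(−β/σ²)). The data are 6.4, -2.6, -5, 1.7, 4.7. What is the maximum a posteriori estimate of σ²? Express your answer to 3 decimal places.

σ̂²_MAP = 4.938

Sum of squared deviations about the known mean: SS = (6.4−1)² + (-2.6−1)² + (-5−1)² + (1.7−1)² + (4.7−1)² = 92.3.
The Normal likelihood contributes (σ²)^(−n/2) exp(−SS/(2σ²)), so the posterior is Inverse-Gamma(α + n/2, β + SS/2) = Inverse-Gamma(9.5, 51.85).
The mode of Inverse-Gamma(a, b) is b/(a+1) = 51.85/10.5 ≈ 4.938.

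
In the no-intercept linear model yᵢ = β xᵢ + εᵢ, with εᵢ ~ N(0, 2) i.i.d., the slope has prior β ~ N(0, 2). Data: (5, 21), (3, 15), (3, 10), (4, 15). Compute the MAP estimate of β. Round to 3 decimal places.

log p(β | y) = −Σ(yᵢ − βxᵢ)²/(2·2) − β²/(2·2) + const.
Setting the derivative to zero: Σxᵢ(yᵢ − βxᵢ)/2 − β/2 = 0, so β = Σxᵢyᵢ / (Σxᵢ² + σ²/τ²).
Σxᵢyᵢ = 5·21 + 3·15 + 3·10 + 4·15 = 240; Σxᵢ² = 59; σ²/τ² = 1.
β̂_MAP = 240 / (59 + 1) = 240/60 ≈ 4.000.

β̂_MAP = 4.000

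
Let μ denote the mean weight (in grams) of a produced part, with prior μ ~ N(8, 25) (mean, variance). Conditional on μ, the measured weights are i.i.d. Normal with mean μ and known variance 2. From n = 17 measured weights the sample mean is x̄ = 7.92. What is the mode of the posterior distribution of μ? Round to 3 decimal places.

n = 17, x̄ = 7.92.
For a Normal prior and Normal likelihood with known variance, the posterior is Normal; its mode equals its mean, the precision-weighted average.
Prior precision 1/σ₀² = 1/25 = 0.04; data precision n/σ² = 17/2 = 8.5.
μ̂ = (0.04·8 + 8.5·7.92) / (0.04 + 8.5) = 67.64/8.54 = 3382/427 ≈ 7.920.

μ̂_MAP = 7.920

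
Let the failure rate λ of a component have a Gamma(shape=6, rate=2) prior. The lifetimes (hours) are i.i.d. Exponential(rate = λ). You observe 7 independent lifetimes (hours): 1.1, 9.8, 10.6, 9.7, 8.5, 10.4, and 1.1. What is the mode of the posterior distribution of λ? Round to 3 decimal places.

λ̂_MAP = 0.226

The Exponential(rate=λ) likelihood is ∝ λ^n e^(−λΣtᵢ). Here n = 7 and Σtᵢ = 1.1 + 9.8 + 10.6 + 9.7 + 8.5 + 10.4 + 1.1 = 51.2.
Posterior ∝ λ^5e^(−2λ) · λ^7e^(−51.2λ) = λ^12e^(−53.2λ), i.e. Gamma(13, 53.2).
Mode = (a−1)/b = 12/53.2 ≈ 0.226.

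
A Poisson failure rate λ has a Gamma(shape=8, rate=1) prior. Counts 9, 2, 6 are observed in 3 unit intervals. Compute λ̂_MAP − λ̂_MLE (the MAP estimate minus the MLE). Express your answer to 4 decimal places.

Σxᵢ = 17. Posterior is Gamma(25, 4); MAP = (25−1)/4 = 24/4 ≈ 6.00000.
MLE = x̄ = 17/3 ≈ 5.66667.
Difference = 24/4 − 17/3 = 1/3 ≈ 0.3333.

MAP − MLE = 0.3333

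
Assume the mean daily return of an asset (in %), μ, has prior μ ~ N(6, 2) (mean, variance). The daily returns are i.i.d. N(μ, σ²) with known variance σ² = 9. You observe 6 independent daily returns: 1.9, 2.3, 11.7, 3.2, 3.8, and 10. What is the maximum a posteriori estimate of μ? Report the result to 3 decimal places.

n = 6; x̄ = (1.9 + 2.3 + 11.7 + 3.2 + 3.8 + 10)/6 = 32.9/6 = 329/60 ≈ 5.4833.
For a Normal prior and Normal likelihood with known variance, the posterior is Normal; its mode equals its mean, the precision-weighted average.
Prior precision 1/σ₀² = 1/2 = 0.5; data precision n/σ² = 6/9 = 2/3.
μ̂ = (0.5·6 + (2/3)·(329/60)) / (0.5 + 2/3) = (599/90)/(7/6) = 599/105 ≈ 5.705.

μ̂_MAP = 5.705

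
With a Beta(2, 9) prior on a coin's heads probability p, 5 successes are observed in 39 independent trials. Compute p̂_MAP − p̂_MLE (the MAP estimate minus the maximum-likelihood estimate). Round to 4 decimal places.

Posterior is Beta(7, 43); MAP = (7−1)/(50−2) = 6/48 ≈ 0.12500.
MLE ignores the prior: p̂_MLE = k/n = 5/39 ≈ 0.12821.
Difference = 6/48 − 5/39 = -1/312 ≈ -0.0032.

MAP − MLE = -0.0032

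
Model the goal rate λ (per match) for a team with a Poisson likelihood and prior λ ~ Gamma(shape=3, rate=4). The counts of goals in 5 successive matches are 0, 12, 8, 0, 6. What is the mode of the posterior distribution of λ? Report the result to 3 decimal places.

λ̂_MAP = 3.111

Σxᵢ = 0+12+8+0+6 = 26, with n = 5.
Posterior ∝ λ^2e^(−4λ) · λ^26e^(−5λ) = λ^28e^(−9λ), i.e. Gamma(shape=29, rate=9).
The mode of a Gamma(a, b) with a ≥ 1 (shape–rate) is (a−1)/b = 28/9 ≈ 3.111.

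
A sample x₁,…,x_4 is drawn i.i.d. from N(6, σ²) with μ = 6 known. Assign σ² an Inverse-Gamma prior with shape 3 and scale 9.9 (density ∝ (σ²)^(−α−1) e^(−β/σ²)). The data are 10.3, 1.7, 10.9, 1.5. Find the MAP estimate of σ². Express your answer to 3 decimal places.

Sum of squared deviations about the known mean: SS = (10.3−6)² + (1.7−6)² + (10.9−6)² + (1.5−6)² = 81.24.
The Normal likelihood contributes (σ²)^(−n/2) exp(−SS/(2σ²)), so the posterior is Inverse-Gamma(α + n/2, β + SS/2) = Inverse-Gamma(5, 50.52).
The mode of Inverse-Gamma(a, b) is b/(a+1) = 50.52/6 ≈ 8.420.

σ̂²_MAP = 8.420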